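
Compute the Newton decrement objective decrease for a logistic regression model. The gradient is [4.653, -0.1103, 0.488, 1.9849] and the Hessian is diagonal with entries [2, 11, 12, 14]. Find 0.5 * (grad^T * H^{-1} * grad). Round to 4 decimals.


Step 1: H is diagonal, so H^(-1) * g = [2.3265, -0.01, 0.0407, 0.1418].
Step 2: g^T H^(-1) g = sum_i g_i^2 / H_ii
  = (4.653)^2/2 + (-0.1103)^2/11 + (0.488)^2/12 + (1.9849)^2/14
  = 10.8252 + 0.0011 + 0.0198 + 0.2814 = 11.1276
Step 3: Objective decrease = 0.5 * g^T H^(-1) g = 5.5638


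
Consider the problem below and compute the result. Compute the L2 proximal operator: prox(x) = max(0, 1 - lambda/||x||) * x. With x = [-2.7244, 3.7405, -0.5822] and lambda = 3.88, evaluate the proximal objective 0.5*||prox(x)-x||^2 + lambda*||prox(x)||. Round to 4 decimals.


Step 1: Compute ||x||.
||x|| = 4.664
Step 2: Compute scaling factor.
scale = max(0, 1 - 3.88/4.664) = 0.1681
Step 3: prox(x) = [-0.4579, 0.6287, -0.0979]
||prox(x)|| = 0.784
Step 4: Proximal objective.
0.5*||prox-x||^2 = 7.5272
lambda*||prox|| = 3.0419
Total = 10.569


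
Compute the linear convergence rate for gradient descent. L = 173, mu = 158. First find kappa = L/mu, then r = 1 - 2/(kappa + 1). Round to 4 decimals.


Step 1: Compute the condition number.
kappa = L/mu = 173/158 = 1.0949
Step 2: Compute the convergence rate.
r = 1 - 2/(kappa + 1) = 1 - 2*mu/(L + mu) = (L - mu)/(L + mu) = 15/331 = 0.0453


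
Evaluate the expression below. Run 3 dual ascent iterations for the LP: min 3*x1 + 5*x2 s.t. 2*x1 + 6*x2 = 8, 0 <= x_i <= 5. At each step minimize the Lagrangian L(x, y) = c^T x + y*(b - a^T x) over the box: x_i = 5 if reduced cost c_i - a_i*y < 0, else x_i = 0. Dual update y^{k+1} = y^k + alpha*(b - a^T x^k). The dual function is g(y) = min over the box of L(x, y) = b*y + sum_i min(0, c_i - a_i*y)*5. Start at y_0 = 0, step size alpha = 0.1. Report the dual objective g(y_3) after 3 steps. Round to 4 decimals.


Dual ascent for LP: min 3*x1 + 5*x2, 2*x1 + 6*x2 = 8, 0 <= x_i <= 5
Step 1: y^k = 0.0, reduced costs: (3.0, 5.0)
  x^k = (0.0, 0.0), subgradient = b - a^T x = 8.0
  y^{k+1} = 0.0 + 0.1*8.0 = 0.8
Step 2: y^k = 0.8, reduced costs: (1.4, 0.2)
  x^k = (0.0, 0.0), subgradient = b - a^T x = 8.0
  y^{k+1} = 0.8 + 0.1*8.0 = 1.6
Step 3: y^k = 1.6, reduced costs: (-0.2, -4.6)
  x^k = (5.0, 5.0), subgradient = b - a^T x = -32.0
  y^{k+1} = 1.6 + 0.1*-32.0 = -1.6
Dual objective at y_3 = -1.6: reduced costs (6.2, 14.6), box minimizer x = (0.0, 0.0)
g(y_3) = b*y + (c1 - a1*y)*x1 + (c2 - a2*y)*x2 = 8*(-1.6) + 6.2*0.0 + 14.6*0.0 = -12.8 + 0.0 + 0.0 = -12.8


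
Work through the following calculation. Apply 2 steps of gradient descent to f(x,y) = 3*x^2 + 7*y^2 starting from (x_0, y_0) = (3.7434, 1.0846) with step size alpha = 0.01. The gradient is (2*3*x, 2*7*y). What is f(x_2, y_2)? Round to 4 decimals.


Gradient descent on f(x,y) = 3*x^2 + 7*y^2.
Starting point: (3.7434, 1.0846), alpha = 0.01
Step 1: grad_x = 2*3*3.7434 = 22.4604, grad_y = 2*7*1.0846 = 15.1844
  x_1 = 3.7434 - 0.01*22.4604 = 3.5188
  y_1 = 1.0846 - 0.01*15.1844 = 0.9328
Step 2: grad_x = 2*3*3.5188 = 21.1128, grad_y = 2*7*0.9328 = 13.0586
  x_2 = 3.5188 - 0.01*21.1128 = 3.3077
  y_2 = 0.9328 - 0.01*13.0586 = 0.8022
f(3.3077, 0.8022) = 3*3.3077^2 + 7*0.8022^2 = 37.3263


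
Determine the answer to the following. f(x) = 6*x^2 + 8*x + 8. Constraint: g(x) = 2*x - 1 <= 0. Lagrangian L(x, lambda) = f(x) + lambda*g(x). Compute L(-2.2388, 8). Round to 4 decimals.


Step 1: Evaluate f(x).
f(-2.2388) = 6*(-2.2388)^2 + 8*(-2.2388) + 8 = 20.163
Step 2: Evaluate g(x).
g(-2.2388) = 2*-2.2388 - 1 = -5.4776
Step 3: Compute Lagrangian.
L = 20.163 + 8*-5.4776 = -23.6578


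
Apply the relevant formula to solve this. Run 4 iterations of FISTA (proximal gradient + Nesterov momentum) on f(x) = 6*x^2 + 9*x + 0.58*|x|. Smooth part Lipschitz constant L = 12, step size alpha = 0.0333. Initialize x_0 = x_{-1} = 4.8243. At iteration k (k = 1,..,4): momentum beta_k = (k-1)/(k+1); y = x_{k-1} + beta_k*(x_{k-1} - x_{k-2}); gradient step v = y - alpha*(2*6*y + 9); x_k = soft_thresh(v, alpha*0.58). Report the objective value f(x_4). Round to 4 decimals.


FISTA on f(x) = 6*x^2 + 9*x + 0.58*|x|
L = 12, alpha = 0.0333
Iteration 1: beta = 0.0, y = 4.8243 + 0.0*(4.8243 - 4.8243) = 4.8243
  grad(y) = 66.8916, v = y - alpha*grad = 2.5968
  prox(v) = soft_thresh(2.5968, 0.0193) = 2.5775
Iteration 2: beta = 0.3333, y = 2.5775 + 0.3333*(2.5775 - 4.8243) = 1.8286
  grad(y) = 30.9427, v = y - alpha*grad = 0.7982
  prox(v) = soft_thresh(0.7982, 0.0193) = 0.7789
Iteration 3: beta = 0.5, y = 0.7789 + 0.5*(0.7789 - 2.5775) = -0.1205
  grad(y) = 7.5544, v = y - alpha*grad = -0.372
  prox(v) = soft_thresh(-0.372, 0.0193) = -0.3527
Iteration 4: beta = 0.6, y = -0.3527 + 0.6*(-0.3527 - 0.7789) = -1.0317
  grad(y) = -3.3799, v = y - alpha*grad = -0.9191
  prox(v) = soft_thresh(-0.9191, 0.0193) = -0.8998
f(x_4) = 6*(-0.8998)^2 + 9*(-0.8998) + 0.58*|-0.8998| = -2.7185


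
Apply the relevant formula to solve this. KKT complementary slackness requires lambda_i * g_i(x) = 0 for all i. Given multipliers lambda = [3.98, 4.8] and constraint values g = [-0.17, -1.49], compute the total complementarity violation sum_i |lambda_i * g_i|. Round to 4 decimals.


KKT complementary slackness check:
lambda_1 * g_1 = 3.98 * -0.17 = -0.6766
lambda_2 * g_2 = 4.8 * -1.49 = -7.152
Total violation = 0.6766 + 7.152 = 7.8286


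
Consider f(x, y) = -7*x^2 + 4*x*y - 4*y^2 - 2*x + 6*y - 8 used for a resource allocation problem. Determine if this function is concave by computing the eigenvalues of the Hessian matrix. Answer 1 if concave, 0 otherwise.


The Hessian of f(x,y) = -7*x^2 + 4*x*y - 4*y^2 - 2*x + 6*y - 8 is:
H = [[-14, 4], [4, -8]]
Trace = -14 - 8 = -22
Determinant = -14*-8 - (4)^2 = 96
Discriminant = (-22)^2 - 4*96 = 100.0
Eigenvalues: lambda_1 = -16.0, lambda_2 = -6.0
The function is concave.

1


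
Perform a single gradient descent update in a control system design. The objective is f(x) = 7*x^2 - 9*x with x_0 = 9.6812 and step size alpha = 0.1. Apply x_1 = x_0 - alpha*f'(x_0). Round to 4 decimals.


We compute the gradient at x_0 and apply the update.
f'(x) = 14*x - 9
f'(9.6812) = 14*9.6812 - 9 = 126.5368
x_1 = 9.6812 - 0.1*126.5368 = -2.9725


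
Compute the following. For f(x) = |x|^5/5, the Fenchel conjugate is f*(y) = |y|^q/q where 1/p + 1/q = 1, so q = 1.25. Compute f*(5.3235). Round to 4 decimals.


The conjugate exponent q satisfies 1/p + 1/q = 1.
p = 5, so q = 5/(5 - 1) = 1.25
|y|^q = 5.3235^1.25 = 8.0862
f*(5.3235) = 8.0862 / 1.25 = 6.469


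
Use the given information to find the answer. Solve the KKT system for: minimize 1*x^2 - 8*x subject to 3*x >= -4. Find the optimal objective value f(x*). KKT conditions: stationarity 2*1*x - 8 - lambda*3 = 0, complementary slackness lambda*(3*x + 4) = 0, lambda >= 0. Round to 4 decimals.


Step 1: Try lambda = 0 (constraint inactive).
Stationarity: 2*1*x - 8 = 0
x* = 8/(2*1) = 4.0
Check constraint: 3*4.0 = 12.0 >= -4 -- satisfied.
Step 2: Compute optimal value.
f(x*) = 1*4.0^2 - 8*4.0 = -16.0


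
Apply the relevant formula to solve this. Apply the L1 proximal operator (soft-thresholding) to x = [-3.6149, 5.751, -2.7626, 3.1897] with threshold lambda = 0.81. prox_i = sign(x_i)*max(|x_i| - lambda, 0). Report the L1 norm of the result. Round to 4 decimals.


Soft-thresholding with lambda = 0.81:
prox(-3.6149) = sign(-3.6149)*max(|-3.6149| - 0.81, 0) = -2.8049
prox(5.751) = sign(5.751)*max(|5.751| - 0.81, 0) = 4.941
prox(-2.7626) = sign(-2.7626)*max(|-2.7626| - 0.81, 0) = -1.9526
prox(3.1897) = sign(3.1897)*max(|3.1897| - 0.81, 0) = 2.3797
prox(x) = [-2.8049, 4.941, -1.9526, 2.3797]
||prox(x)||_1 = 2.8049 + 4.941 + 1.9526 + 2.3797 = 12.0782


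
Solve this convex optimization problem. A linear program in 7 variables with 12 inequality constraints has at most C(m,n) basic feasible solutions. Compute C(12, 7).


Each vertex corresponds to some choice of n active constraints out of m, so the number of vertices is at most C(m, n) = m! / (n!(m-n)!).
m = 12, n = 7
Numerator: 12 * 11 * 10 * 9 * 8 * 7 * 6
Denominator: 7! = 5040
C(12, 7) = 792


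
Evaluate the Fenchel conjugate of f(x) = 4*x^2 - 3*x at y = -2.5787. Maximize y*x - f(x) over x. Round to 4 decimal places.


f*(y) = sup_x {y*x - a*x^2 - b*x} = sup_x {(y-b)*x - a*x^2}
FOC: (y - b) - 2a*x = 0 => x* = (y - b)/(2a)
x* = (-2.5787 + 3)/(2*4) = 0.0527
f*(-2.5787) = (y-b)^2/(4a) = (-2.5787 + 3)^2/(4*4)
= 0.1775/16 = 0.0111


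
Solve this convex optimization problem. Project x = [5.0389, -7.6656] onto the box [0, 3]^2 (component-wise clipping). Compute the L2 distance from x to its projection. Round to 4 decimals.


Project each component onto [0, 3].
clip(5.0389) = 3.0, clip(-7.6656) = 0.0
Projection = [3.0, 0.0]
Squared diffs: [4.1571, 58.7614]
Distance = sqrt(62.9185) = 7.9321


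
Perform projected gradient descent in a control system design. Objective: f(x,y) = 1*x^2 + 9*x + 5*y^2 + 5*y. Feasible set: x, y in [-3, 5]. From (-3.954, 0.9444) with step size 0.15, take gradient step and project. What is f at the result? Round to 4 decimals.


Step 1: Compute gradient at (-3.954, 0.9444).
grad_x = 2*1*-3.954 + 9 = 1.092
grad_y = 2*5*0.9444 + 5 = 14.444
Step 2: Gradient step.
x_raw = -3.954 - 0.15*1.092 = -4.1178
y_raw = 0.9444 - 0.15*14.444 = -1.2222
Step 3: Project onto [-3, 5].
x_proj = clip(-4.1178) = -3.0
y_proj = clip(-1.2222) = -1.2222
Step 4: Evaluate f.
f(-3.0, -1.2222) = -16.6421


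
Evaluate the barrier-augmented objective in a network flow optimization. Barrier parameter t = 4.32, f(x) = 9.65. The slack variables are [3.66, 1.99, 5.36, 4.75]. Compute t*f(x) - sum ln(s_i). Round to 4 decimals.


Step 1: Compute log-barrier.
ln values: [1.2975, 0.6881, 1.679, 1.5581]
phi = -(1.2975 + 0.6881 + 1.679 + 1.5581) = -5.2227
Step 2: Compute augmented objective.
t*f(x) = 4.32*9.65 = 41.688
Total = 41.688 - 5.2227 = 36.4653


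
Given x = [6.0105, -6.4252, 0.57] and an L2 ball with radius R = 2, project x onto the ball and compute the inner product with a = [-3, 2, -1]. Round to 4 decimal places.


Step 1: Compute ||x|| (intermediates to 6 decimals).
||x|| = sqrt(6.0105^2 + (-6.4252)^2 + 0.57^2) = 8.8167
Step 2: Project.
Since ||x|| > R, scale = R/||x|| = 2/8.8167 = 0.226842, proj(x) = scale * x
proj(x) = [1.363434, -1.457505, 0.1293]
Step 3: Dot product.
a^T * proj(x) = -3*1.363434 + 2*(-1.457505) - 1*0.1293 = -7.1346


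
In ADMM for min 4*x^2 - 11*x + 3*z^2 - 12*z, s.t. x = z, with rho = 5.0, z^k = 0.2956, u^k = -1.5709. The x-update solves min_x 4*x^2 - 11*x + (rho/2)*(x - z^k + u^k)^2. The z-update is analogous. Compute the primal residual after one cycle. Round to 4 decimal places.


ADMM iteration with rho = 5.0, z^k = 0.2956, u^k = -1.5709
Step 1: x-update.
Minimize 4*x^2 - 11*x + (5.0/2)*(x - 0.2956 - 1.5709)^2
FOC: (2*4 + 5.0)*x = 11 + 5.0*(0.2956 + 1.5709)
x^{k+1} = 1.564
Step 2: z-update.
Minimize 3*z^2 - 12*z + (5.0/2)*(1.564 - z - 1.5709)^2
FOC: (2*3 + 5.0)*z = 12 + 5.0*(1.564 - 1.5709)
z^{k+1} = 1.0878
Step 3: u-update.
u^{k+1} = -1.5709 + 1.564 - 1.0878 = -1.0947
Step 4: Primal residual = |1.564 - 1.0878| = 0.4762


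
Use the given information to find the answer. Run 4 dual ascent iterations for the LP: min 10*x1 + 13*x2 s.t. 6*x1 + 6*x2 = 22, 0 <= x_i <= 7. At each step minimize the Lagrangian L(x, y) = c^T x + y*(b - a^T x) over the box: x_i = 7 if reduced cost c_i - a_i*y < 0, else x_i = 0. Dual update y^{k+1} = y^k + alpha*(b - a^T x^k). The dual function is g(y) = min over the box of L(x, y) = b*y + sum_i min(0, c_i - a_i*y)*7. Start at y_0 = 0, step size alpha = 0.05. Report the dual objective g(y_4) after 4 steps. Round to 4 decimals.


Dual ascent for LP: min 10*x1 + 13*x2, 6*x1 + 6*x2 = 22, 0 <= x_i <= 7
Step 1: y^k = 0.0, reduced costs: (10.0, 13.0)
  x^k = (0.0, 0.0), subgradient = b - a^T x = 22.0
  y^{k+1} = 0.0 + 0.05*22.0 = 1.1
Step 2: y^k = 1.1, reduced costs: (3.4, 6.4)
  x^k = (0.0, 0.0), subgradient = b - a^T x = 22.0
  y^{k+1} = 1.1 + 0.05*22.0 = 2.2
Step 3: y^k = 2.2, reduced costs: (-3.2, -0.2)
  x^k = (7.0, 7.0), subgradient = b - a^T x = -62.0
  y^{k+1} = 2.2 + 0.05*-62.0 = -0.9
Step 4: y^k = -0.9, reduced costs: (15.4, 18.4)
  x^k = (0.0, 0.0), subgradient = b - a^T x = 22.0
  y^{k+1} = -0.9 + 0.05*22.0 = 0.2
Dual objective at y_4 = 0.2: reduced costs (8.8, 11.8), box minimizer x = (0.0, 0.0)
g(y_4) = b*y + (c1 - a1*y)*x1 + (c2 - a2*y)*x2 = 22*0.2 + 8.8*0.0 + 11.8*0.0 = 4.4 + 0.0 + 0.0 = 4.4


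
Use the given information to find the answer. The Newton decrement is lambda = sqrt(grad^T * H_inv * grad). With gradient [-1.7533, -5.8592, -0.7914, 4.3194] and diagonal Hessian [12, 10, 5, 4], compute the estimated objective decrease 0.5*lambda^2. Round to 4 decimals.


Step 1: H is diagonal, so H^(-1) * g = [-0.1461, -0.5859, -0.1583, 1.0799].
Step 2: g^T H^(-1) g = sum_i g_i^2 / H_ii
  = (-1.7533)^2/12 + (-5.8592)^2/10 + (-0.7914)^2/5 + (4.3194)^2/4
  = 0.2562 + 3.433 + 0.1253 + 4.6643 = 8.4788
Step 3: Objective decrease = 0.5 * g^T H^(-1) g = 4.2394


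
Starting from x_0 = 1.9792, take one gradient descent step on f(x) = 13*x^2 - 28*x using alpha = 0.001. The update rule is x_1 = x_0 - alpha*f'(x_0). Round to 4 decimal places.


We compute the gradient at x_0 and apply the update.
f'(x) = 26*x - 28
f'(1.9792) = 26*1.9792 - 28 = 23.4592
x_1 = 1.9792 - 0.001*23.4592 = 1.9557


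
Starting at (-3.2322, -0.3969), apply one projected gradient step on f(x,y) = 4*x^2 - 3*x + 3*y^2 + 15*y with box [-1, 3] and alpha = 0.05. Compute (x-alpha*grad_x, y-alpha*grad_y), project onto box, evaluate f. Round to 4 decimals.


Step 1: Compute gradient at (-3.2322, -0.3969).
grad_x = 2*4*-3.2322 - 3 = -28.8576
grad_y = 2*3*-0.3969 + 15 = 12.6186
Step 2: Gradient step.
x_raw = -3.2322 - 0.05*-28.8576 = -1.7893
y_raw = -0.3969 - 0.05*12.6186 = -1.0278
Step 3: Project onto [-1, 3].
x_proj = clip(-1.7893) = -1.0
y_proj = clip(-1.0278) = -1.0
Step 4: Evaluate f.
f(-1.0, -1.0) = -5.0


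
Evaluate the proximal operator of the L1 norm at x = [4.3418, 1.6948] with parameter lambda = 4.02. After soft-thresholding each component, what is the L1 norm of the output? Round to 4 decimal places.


Soft-thresholding with lambda = 4.02:
prox(4.3418) = sign(4.3418)*max(|4.3418| - 4.02, 0) = 0.3218
prox(1.6948) = sign(1.6948)*max(|1.6948| - 4.02, 0) = 0.0
prox(x) = [0.3218, 0.0]
||prox(x)||_1 = 0.3218 + 0.0 = 0.3218


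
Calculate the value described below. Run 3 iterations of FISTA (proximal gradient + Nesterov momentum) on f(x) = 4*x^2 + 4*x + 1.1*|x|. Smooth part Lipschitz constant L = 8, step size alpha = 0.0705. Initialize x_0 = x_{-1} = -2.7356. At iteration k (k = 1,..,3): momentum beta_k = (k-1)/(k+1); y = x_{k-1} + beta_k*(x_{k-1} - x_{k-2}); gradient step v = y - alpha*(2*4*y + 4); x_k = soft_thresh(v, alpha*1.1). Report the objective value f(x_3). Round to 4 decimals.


FISTA on f(x) = 4*x^2 + 4*x + 1.1*|x|
L = 8, alpha = 0.0705
Iteration 1: beta = 0.0, y = -2.7356 + 0.0*(-2.7356 + 2.7356) = -2.7356
  grad(y) = -17.8848, v = y - alpha*grad = -1.4747
  prox(v) = soft_thresh(-1.4747, 0.0776) = -1.3972
Iteration 2: beta = 0.3333, y = -1.3972 + 0.3333*(-1.3972 + 2.7356) = -0.951
  grad(y) = -3.6082, v = y - alpha*grad = -0.6966
  prox(v) = soft_thresh(-0.6966, 0.0776) = -0.6191
Iteration 3: beta = 0.5, y = -0.6191 + 0.5*(-0.6191 + 1.3972) = -0.2301
  grad(y) = 2.1595, v = y - alpha*grad = -0.3823
  prox(v) = soft_thresh(-0.3823, 0.0776) = -0.3048
f(x_3) = 4*(-0.3048)^2 + 4*(-0.3048) + 1.1*|-0.3048| = -0.5123


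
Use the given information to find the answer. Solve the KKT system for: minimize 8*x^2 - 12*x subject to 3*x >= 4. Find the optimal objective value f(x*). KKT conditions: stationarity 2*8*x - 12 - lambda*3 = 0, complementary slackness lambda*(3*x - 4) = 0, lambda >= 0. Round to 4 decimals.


Step 1: Try lambda = 0 (constraint inactive).
x_unc = 12/(2*8) = 0.75
Check: 3*0.75 = 2.25 < 4 -- violated!
Step 2: Constraint must be active: 3*x = 4
x* = 4/3 = 1.3333 (rounded; the exact value 4/3 is used below)
lambda = (2*8*(4/3) - 12)/3 = 3.1111
Step 3: Compute optimal value.
f(x*) = 8*(4/3)^2 - 12*(4/3) = -1.7778


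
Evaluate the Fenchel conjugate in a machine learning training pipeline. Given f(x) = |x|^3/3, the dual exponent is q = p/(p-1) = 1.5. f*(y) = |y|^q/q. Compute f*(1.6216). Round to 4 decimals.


The conjugate exponent q satisfies 1/p + 1/q = 1.
p = 3, so q = 3/(3 - 1) = 1.5
|y|^q = 1.6216^1.5 = 2.065
f*(1.6216) = 2.065 / 1.5 = 1.3767


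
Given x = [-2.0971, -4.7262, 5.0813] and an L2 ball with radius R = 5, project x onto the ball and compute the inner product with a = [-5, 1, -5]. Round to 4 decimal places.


Step 1: Compute ||x|| (intermediates to 6 decimals).
||x|| = sqrt((-2.0971)^2 + (-4.7262)^2 + 5.0813^2) = 7.249442
Step 2: Project.
Since ||x|| > R, scale = R/||x|| = 5/7.249442 = 0.689708, proj(x) = scale * x
proj(x) = [-1.446387, -3.259698, 3.504613]
Step 3: Dot product.
a^T * proj(x) = -5*(-1.446387) + 1*(-3.259698) - 5*3.504613 = -13.5508


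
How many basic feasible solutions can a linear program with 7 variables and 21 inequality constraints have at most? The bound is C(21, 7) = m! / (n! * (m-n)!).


Each vertex corresponds to some choice of n active constraints out of m, so the number of vertices is at most C(m, n) = m! / (n!(m-n)!).
m = 21, n = 7
Numerator: 21 * 20 * 19 * 18 * 17 * 16 * 15
Denominator: 7! = 5040
C(21, 7) = 116280


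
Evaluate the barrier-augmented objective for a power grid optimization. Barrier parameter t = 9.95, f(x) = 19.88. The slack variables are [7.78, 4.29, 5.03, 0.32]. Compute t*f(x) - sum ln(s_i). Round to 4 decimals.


Step 1: Compute log-barrier.
ln values: [2.0516, 1.4563, 1.6154, -1.1394]
phi = -(2.0516 + 1.4563 + 1.6154 - 1.1394) = -3.9838
Step 2: Compute augmented objective.
t*f(x) = 9.95*19.88 = 197.806
Total = 197.806 - 3.9838 = 193.8222


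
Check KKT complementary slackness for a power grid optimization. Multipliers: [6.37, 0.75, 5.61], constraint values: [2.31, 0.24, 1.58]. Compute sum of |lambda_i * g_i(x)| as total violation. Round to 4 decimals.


KKT complementary slackness check:
lambda_1 * g_1 = 6.37 * 2.31 = 14.7147
lambda_2 * g_2 = 0.75 * 0.24 = 0.18
lambda_3 * g_3 = 5.61 * 1.58 = 8.8638
Total violation = 14.7147 + 0.18 + 8.8638 = 23.7585


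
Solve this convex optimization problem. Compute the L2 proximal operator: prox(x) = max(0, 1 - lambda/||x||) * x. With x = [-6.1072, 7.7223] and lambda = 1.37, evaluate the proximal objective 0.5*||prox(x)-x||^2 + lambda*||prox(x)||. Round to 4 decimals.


Step 1: Compute ||x||.
||x|| = 9.8454
Step 2: Compute scaling factor.
scale = max(0, 1 - 1.37/9.8454) = 0.8608
Step 3: prox(x) = [-5.2574, 6.6477]
||prox(x)|| = 8.4754
Step 4: Proximal objective.
0.5*||prox-x||^2 = 0.9385
lambda*||prox|| = 11.6113
Total = 12.5497


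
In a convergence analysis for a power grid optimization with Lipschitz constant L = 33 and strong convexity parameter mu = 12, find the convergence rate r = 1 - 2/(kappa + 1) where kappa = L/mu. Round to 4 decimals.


Step 1: Compute the condition number.
kappa = L/mu = 33/12 = 2.75
Step 2: Compute the convergence rate.
r = 1 - 2/(kappa + 1) = 1 - 2*mu/(L + mu) = (L - mu)/(L + mu) = 21/45 = 0.4667


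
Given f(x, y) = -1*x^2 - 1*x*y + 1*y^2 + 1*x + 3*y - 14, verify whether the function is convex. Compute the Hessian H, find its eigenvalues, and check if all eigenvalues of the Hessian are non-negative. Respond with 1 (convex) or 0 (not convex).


The Hessian of f(x,y) = -1*x^2 - 1*x*y + 1*y^2 + 1*x + 3*y - 14 is:
H = [[-2, -1], [-1, 2]]
Trace = -2 + 2 = 0
Determinant = -2*2 - (-1)^2 = -5
Discriminant = (0)^2 - 4*-5 = 20.0
Eigenvalues: lambda_1 = -2.2361, lambda_2 = 2.2361
The function is not convex.

0


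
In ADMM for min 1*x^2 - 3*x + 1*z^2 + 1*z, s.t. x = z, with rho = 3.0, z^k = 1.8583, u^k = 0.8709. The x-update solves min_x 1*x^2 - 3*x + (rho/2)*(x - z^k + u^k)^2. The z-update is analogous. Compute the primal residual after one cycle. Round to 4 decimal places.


ADMM iteration with rho = 3.0, z^k = 1.8583, u^k = 0.8709
Step 1: x-update.
Minimize 1*x^2 - 3*x + (3.0/2)*(x - 1.8583 + 0.8709)^2
FOC: (2*1 + 3.0)*x = 3 + 3.0*(1.8583 - 0.8709)
x^{k+1} = 1.1924
Step 2: z-update.
Minimize 1*z^2 + 1*z + (3.0/2)*(1.1924 - z + 0.8709)^2
FOC: (2*1 + 3.0)*z = -1 + 3.0*(1.1924 + 0.8709)
z^{k+1} = 1.038
Step 3: u-update.
u^{k+1} = 0.8709 + 1.1924 - 1.038 = 1.0253
Step 4: Primal residual = |1.1924 - 1.038| = 0.1544


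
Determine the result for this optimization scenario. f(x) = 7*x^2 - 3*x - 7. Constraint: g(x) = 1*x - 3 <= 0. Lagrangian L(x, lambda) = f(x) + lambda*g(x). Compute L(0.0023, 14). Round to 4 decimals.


Step 1: Evaluate f(x).
f(0.0023) = 7*0.0023^2 - 3*0.0023 - 7 = -7.0069
Step 2: Evaluate g(x).
g(0.0023) = 1*0.0023 - 3 = -2.9977
Step 3: Compute Lagrangian.
L = -7.0069 + 14*-2.9977 = -48.9747


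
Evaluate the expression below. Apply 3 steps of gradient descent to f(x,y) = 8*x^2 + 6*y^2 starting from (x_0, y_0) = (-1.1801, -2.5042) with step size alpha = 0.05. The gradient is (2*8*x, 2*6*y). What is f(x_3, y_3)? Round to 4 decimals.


Gradient descent on f(x,y) = 8*x^2 + 6*y^2.
Starting point: (-1.1801, -2.5042), alpha = 0.05
Step 1: grad_x = 2*8*-1.1801 = -18.8816, grad_y = 2*6*-2.5042 = -30.0504
  x_1 = -1.1801 - 0.05*-18.8816 = -0.236
  y_1 = -2.5042 - 0.05*-30.0504 = -1.0017
Step 2: grad_x = 2*8*-0.236 = -3.7763, grad_y = 2*6*-1.0017 = -12.0202
  x_2 = -0.236 - 0.05*-3.7763 = -0.0472
  y_2 = -1.0017 - 0.05*-12.0202 = -0.4007
Step 3: grad_x = 2*8*-0.0472 = -0.7553, grad_y = 2*6*-0.4007 = -4.8081
  x_3 = -0.0472 - 0.05*-0.7553 = -0.0094
  y_3 = -0.4007 - 0.05*-4.8081 = -0.1603
f(-0.0094, -0.1603) = 8*(-0.0094)^2 + 6*(-0.1603)^2 = 0.1548


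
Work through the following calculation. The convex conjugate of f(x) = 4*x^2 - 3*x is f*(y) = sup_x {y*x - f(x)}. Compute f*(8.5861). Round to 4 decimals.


f*(y) = sup_x {y*x - a*x^2 - b*x} = sup_x {(y-b)*x - a*x^2}
FOC: (y - b) - 2a*x = 0 => x* = (y - b)/(2a)
x* = (8.5861 + 3)/(2*4) = 1.4483
f*(8.5861) = (y-b)^2/(4a) = (8.5861 + 3)^2/(4*4)
= 134.2377/16 = 8.3899


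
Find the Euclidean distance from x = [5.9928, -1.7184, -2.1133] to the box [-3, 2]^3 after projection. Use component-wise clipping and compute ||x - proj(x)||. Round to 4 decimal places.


Project each component onto [-3, 2].
clip(5.9928) = 2.0, clip(-1.7184) = -1.7184, clip(-2.1133) = -2.1133
Projection = [2.0, -1.7184, -2.1133]
Squared diffs: [15.9425, 0.0, 0.0]
Distance = sqrt(15.9425) = 3.9928


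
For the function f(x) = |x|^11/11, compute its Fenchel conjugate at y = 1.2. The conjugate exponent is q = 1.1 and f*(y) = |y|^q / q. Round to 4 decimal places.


The conjugate exponent q satisfies 1/p + 1/q = 1.
p = 11, so q = 11/(11 - 1) = 1.1
|y|^q = 1.2^1.1 = 1.2221
f*(1.2) = 1.2221 / 1.1 = 1.111


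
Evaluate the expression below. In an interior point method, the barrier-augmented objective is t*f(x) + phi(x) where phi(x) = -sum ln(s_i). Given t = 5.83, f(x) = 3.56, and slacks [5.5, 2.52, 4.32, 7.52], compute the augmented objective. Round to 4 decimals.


Step 1: Compute log-barrier.
ln values: [1.7047, 0.9243, 1.4633, 2.0176]
phi = -(1.7047 + 0.9243 + 1.4633 + 2.0176) = -6.1098
Step 2: Compute augmented objective.
t*f(x) = 5.83*3.56 = 20.7548
Total = 20.7548 - 6.1098 = 14.645


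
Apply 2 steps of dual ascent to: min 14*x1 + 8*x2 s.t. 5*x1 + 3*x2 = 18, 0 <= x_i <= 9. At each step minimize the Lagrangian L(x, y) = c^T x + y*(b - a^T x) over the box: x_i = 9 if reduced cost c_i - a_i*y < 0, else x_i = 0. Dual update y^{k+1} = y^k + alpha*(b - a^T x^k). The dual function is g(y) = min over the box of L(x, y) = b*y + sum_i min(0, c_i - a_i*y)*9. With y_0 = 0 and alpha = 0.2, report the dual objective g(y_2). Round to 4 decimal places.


Dual ascent for LP: min 14*x1 + 8*x2, 5*x1 + 3*x2 = 18, 0 <= x_i <= 9
Step 1: y^k = 0.0, reduced costs: (14.0, 8.0)
  x^k = (0.0, 0.0), subgradient = b - a^T x = 18.0
  y^{k+1} = 0.0 + 0.2*18.0 = 3.6
Step 2: y^k = 3.6, reduced costs: (-4.0, -2.8)
  x^k = (9.0, 9.0), subgradient = b - a^T x = -54.0
  y^{k+1} = 3.6 + 0.2*-54.0 = -7.2
Dual objective at y_2 = -7.2: reduced costs (50.0, 29.6), box minimizer x = (0.0, 0.0)
g(y_2) = b*y + (c1 - a1*y)*x1 + (c2 - a2*y)*x2 = 18*(-7.2) + 50.0*0.0 + 29.6*0.0 = -129.6 + 0.0 + 0.0 = -129.6


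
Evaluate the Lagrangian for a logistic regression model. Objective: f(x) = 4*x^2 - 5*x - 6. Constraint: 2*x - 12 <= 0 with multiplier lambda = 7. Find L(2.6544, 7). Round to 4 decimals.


Step 1: Evaluate f(x).
f(2.6544) = 4*2.6544^2 - 5*2.6544 - 6 = 8.9114
Step 2: Evaluate g(x).
g(2.6544) = 2*2.6544 - 12 = -6.6912
Step 3: Compute Lagrangian.
L = 8.9114 + 7*-6.6912 = -37.927


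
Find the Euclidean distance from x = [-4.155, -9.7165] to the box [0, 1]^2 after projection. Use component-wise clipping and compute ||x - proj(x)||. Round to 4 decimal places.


Project each component onto [0, 1].
clip(-4.155) = 0.0, clip(-9.7165) = 0.0
Projection = [0.0, 0.0]
Squared diffs: [17.264, 94.4104]
Distance = sqrt(111.6744) = 10.5676


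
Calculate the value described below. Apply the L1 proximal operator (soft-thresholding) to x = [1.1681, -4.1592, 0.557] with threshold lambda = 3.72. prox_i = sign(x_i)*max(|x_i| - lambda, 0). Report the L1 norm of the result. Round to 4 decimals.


Soft-thresholding with lambda = 3.72:
prox(1.1681) = sign(1.1681)*max(|1.1681| - 3.72, 0) = 0.0
prox(-4.1592) = sign(-4.1592)*max(|-4.1592| - 3.72, 0) = -0.4392
prox(0.557) = sign(0.557)*max(|0.557| - 3.72, 0) = 0.0
prox(x) = [0.0, -0.4392, 0.0]
||prox(x)||_1 = 0.0 + 0.4392 + 0.0 = 0.4392


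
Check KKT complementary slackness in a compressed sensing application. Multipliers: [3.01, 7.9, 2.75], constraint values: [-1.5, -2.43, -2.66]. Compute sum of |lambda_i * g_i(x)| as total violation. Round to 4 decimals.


KKT complementary slackness check:
lambda_1 * g_1 = 3.01 * -1.5 = -4.515
lambda_2 * g_2 = 7.9 * -2.43 = -19.197
lambda_3 * g_3 = 2.75 * -2.66 = -7.315
Total violation = 4.515 + 19.197 + 7.315 = 31.027


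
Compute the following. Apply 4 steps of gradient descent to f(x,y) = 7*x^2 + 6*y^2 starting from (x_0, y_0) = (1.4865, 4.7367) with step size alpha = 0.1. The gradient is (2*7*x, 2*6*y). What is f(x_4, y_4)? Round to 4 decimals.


Gradient descent on f(x,y) = 7*x^2 + 6*y^2.
Starting point: (1.4865, 4.7367), alpha = 0.1
Step 1: grad_x = 2*7*1.4865 = 20.811, grad_y = 2*6*4.7367 = 56.8404
  x_1 = 1.4865 - 0.1*20.811 = -0.5946
  y_1 = 4.7367 - 0.1*56.8404 = -0.9473
Step 2: grad_x = 2*7*-0.5946 = -8.3244, grad_y = 2*6*-0.9473 = -11.3681
  x_2 = -0.5946 - 0.1*-8.3244 = 0.2378
  y_2 = -0.9473 - 0.1*-11.3681 = 0.1895
Step 3: grad_x = 2*7*0.2378 = 3.3298, grad_y = 2*6*0.1895 = 2.2736
  x_3 = 0.2378 - 0.1*3.3298 = -0.0951
  y_3 = 0.1895 - 0.1*2.2736 = -0.0379
Step 4: grad_x = 2*7*-0.0951 = -1.3319, grad_y = 2*6*-0.0379 = -0.4547
  x_4 = -0.0951 - 0.1*-1.3319 = 0.0381
  y_4 = -0.0379 - 0.1*-0.4547 = 0.0076
f(0.0381, 0.0076) = 7*0.0381^2 + 6*0.0076^2 = 0.0105


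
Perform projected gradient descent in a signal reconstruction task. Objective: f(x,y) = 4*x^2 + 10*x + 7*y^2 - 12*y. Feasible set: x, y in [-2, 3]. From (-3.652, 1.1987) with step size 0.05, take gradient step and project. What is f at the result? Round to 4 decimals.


Step 1: Compute gradient at (-3.652, 1.1987).
grad_x = 2*4*-3.652 + 10 = -19.216
grad_y = 2*7*1.1987 - 12 = 4.7818
Step 2: Gradient step.
x_raw = -3.652 - 0.05*-19.216 = -2.6912
y_raw = 1.1987 - 0.05*4.7818 = 0.9596
Step 3: Project onto [-2, 3].
x_proj = clip(-2.6912) = -2.0
y_proj = clip(0.9596) = 0.9596
Step 4: Evaluate f.
f(-2.0, 0.9596) = -9.0694


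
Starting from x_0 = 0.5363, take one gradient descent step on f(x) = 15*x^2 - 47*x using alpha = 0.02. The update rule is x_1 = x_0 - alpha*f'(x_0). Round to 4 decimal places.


We compute the gradient at x_0 and apply the update.
f'(x) = 30*x - 47
f'(0.5363) = 30*0.5363 - 47 = -30.911
x_1 = 0.5363 - 0.02*-30.911 = 1.1545


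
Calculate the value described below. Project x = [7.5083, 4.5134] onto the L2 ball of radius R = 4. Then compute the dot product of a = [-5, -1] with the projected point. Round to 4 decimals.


Step 1: Compute ||x|| (intermediates to 6 decimals).
||x|| = sqrt(7.5083^2 + 4.5134^2) = 8.760442
Step 2: Project.
Since ||x|| > R, scale = R/||x|| = 4/8.760442 = 0.456598, proj(x) = scale * x
proj(x) = [3.428275, 2.060809]
Step 3: Dot product.
a^T * proj(x) = -5*3.428275 - 1*2.060809 = -19.2022


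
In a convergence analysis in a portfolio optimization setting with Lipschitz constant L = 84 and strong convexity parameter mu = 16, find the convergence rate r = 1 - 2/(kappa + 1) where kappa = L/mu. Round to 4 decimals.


Step 1: Compute the condition number.
kappa = L/mu = 84/16 = 5.25
Step 2: Compute the convergence rate.
r = 1 - 2/(kappa + 1) = 1 - 2*mu/(L + mu) = (L - mu)/(L + mu) = 68/100 = 0.68


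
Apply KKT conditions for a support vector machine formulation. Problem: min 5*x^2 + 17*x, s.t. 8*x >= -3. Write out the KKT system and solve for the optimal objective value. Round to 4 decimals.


Step 1: Try lambda = 0 (constraint inactive).
x_unc = -17/(2*5) = -1.7
Check: 8*-1.7 = -13.6 < -3 -- violated!
Step 2: Constraint must be active: 8*x = -3
x* = -3/8 = -0.375
lambda = (2*5*(-0.375) + 17)/8 = 1.6563
Step 3: Compute optimal value.
f(x*) = 5*(-0.375)^2 + 17*(-0.375) = -5.6719


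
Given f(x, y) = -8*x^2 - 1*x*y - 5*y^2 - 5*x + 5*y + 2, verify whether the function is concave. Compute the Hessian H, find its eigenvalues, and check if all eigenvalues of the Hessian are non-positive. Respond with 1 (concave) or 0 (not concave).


The Hessian of f(x,y) = -8*x^2 - 1*x*y - 5*y^2 - 5*x + 5*y + 2 is:
H = [[-16, -1], [-1, -10]]
Trace = -16 - 10 = -26
Determinant = -16*-10 - (-1)^2 = 159
Discriminant = (-26)^2 - 4*159 = 40.0
Eigenvalues: lambda_1 = -16.1623, lambda_2 = -9.8377
The function is concave.

1


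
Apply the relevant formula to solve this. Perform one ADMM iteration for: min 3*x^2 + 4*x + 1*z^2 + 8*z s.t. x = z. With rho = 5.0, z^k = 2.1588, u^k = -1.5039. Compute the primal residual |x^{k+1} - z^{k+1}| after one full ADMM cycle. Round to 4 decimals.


ADMM iteration with rho = 5.0, z^k = 2.1588, u^k = -1.5039
Step 1: x-update.
Minimize 3*x^2 + 4*x + (5.0/2)*(x - 2.1588 - 1.5039)^2
FOC: (2*3 + 5.0)*x = -4 + 5.0*(2.1588 + 1.5039)
x^{k+1} = 1.3012
Step 2: z-update.
Minimize 1*z^2 + 8*z + (5.0/2)*(1.3012 - z - 1.5039)^2
FOC: (2*1 + 5.0)*z = -8 + 5.0*(1.3012 - 1.5039)
z^{k+1} = -1.2876
Step 3: u-update.
u^{k+1} = -1.5039 + 1.3012 + 1.2876 = 1.085
Step 4: Primal residual = |1.3012 + 1.2876| = 2.5889


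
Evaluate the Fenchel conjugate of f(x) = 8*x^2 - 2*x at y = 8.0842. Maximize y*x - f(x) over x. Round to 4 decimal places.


f*(y) = sup_x {y*x - a*x^2 - b*x} = sup_x {(y-b)*x - a*x^2}
FOC: (y - b) - 2a*x = 0 => x* = (y - b)/(2a)
x* = (8.0842 + 2)/(2*8) = 0.6303
f*(8.0842) = (y-b)^2/(4a) = (8.0842 + 2)^2/(4*8)
= 101.6911/32 = 3.1778


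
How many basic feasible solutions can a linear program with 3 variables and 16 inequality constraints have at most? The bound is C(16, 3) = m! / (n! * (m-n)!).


Each vertex corresponds to some choice of n active constraints out of m, so the number of vertices is at most C(m, n) = m! / (n!(m-n)!).
m = 16, n = 3
Numerator: 16 * 15 * 14
Denominator: 3! = 6
C(16, 3) = 560


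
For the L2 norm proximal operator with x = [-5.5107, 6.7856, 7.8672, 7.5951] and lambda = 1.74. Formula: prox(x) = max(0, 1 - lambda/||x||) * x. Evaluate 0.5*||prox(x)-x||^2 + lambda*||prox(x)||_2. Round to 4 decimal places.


Step 1: Compute ||x||.
||x|| = 13.9997
Step 2: Compute scaling factor.
scale = max(0, 1 - 1.74/13.9997) = 0.8757
Step 3: prox(x) = [-4.8258, 5.9422, 6.8894, 6.6511]
||prox(x)|| = 12.2597
Step 4: Proximal objective.
0.5*||prox-x||^2 = 1.5138
lambda*||prox|| = 21.3319
Total = 22.8456


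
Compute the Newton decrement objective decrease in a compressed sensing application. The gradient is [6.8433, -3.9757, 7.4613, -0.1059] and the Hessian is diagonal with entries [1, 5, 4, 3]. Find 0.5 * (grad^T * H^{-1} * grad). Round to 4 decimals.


Step 1: H is diagonal, so H^(-1) * g = [6.8433, -0.7951, 1.8653, -0.0353].
Step 2: g^T H^(-1) g = sum_i g_i^2 / H_ii
  = (6.8433)^2/1 + (-3.9757)^2/5 + (7.4613)^2/4 + (-0.1059)^2/3
  = 46.8308 + 3.1612 + 13.9177 + 0.0037 = 63.9135
Step 3: Objective decrease = 0.5 * g^T H^(-1) g = 31.9567


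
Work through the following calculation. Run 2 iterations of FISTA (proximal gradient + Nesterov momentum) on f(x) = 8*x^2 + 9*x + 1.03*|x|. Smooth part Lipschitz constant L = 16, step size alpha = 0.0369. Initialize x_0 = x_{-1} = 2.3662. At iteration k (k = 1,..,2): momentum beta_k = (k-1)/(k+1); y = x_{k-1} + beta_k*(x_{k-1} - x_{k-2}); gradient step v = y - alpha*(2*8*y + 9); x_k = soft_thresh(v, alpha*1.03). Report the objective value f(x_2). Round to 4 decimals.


FISTA on f(x) = 8*x^2 + 9*x + 1.03*|x|
L = 16, alpha = 0.0369
Iteration 1: beta = 0.0, y = 2.3662 + 0.0*(2.3662 - 2.3662) = 2.3662
  grad(y) = 46.8592, v = y - alpha*grad = 0.6371
  prox(v) = soft_thresh(0.6371, 0.038) = 0.5991
Iteration 2: beta = 0.3333, y = 0.5991 + 0.3333*(0.5991 - 2.3662) = 0.0101
  grad(y) = 9.1608, v = y - alpha*grad = -0.328
  prox(v) = soft_thresh(-0.328, 0.038) = -0.29
f(x_2) = 8*(-0.29)^2 + 9*(-0.29) + 1.03*|-0.29| = -1.6384


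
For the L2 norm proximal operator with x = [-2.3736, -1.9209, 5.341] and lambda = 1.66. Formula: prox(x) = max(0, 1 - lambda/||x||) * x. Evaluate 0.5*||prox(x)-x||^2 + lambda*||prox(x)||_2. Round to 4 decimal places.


Step 1: Compute ||x||.
||x|| = 6.1522
Step 2: Compute scaling factor.
scale = max(0, 1 - 1.66/6.1522) = 0.7302
Step 3: prox(x) = [-1.7332, -1.4026, 3.8999]
||prox(x)|| = 4.4922
Step 4: Proximal objective.
0.5*||prox-x||^2 = 1.3778
lambda*||prox|| = 7.4571
Total = 8.8349


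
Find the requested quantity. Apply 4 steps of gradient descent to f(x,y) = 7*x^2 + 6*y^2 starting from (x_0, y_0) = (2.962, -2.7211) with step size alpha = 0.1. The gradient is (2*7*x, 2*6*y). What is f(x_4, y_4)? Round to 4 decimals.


Gradient descent on f(x,y) = 7*x^2 + 6*y^2.
Starting point: (2.962, -2.7211), alpha = 0.1
Step 1: grad_x = 2*7*2.962 = 41.468, grad_y = 2*6*-2.7211 = -32.6532
  x_1 = 2.962 - 0.1*41.468 = -1.1848
  y_1 = -2.7211 - 0.1*-32.6532 = 0.5442
Step 2: grad_x = 2*7*-1.1848 = -16.5872, grad_y = 2*6*0.5442 = 6.5306
  x_2 = -1.1848 - 0.1*-16.5872 = 0.4739
  y_2 = 0.5442 - 0.1*6.5306 = -0.1088
Step 3: grad_x = 2*7*0.4739 = 6.6349, grad_y = 2*6*-0.1088 = -1.3061
  x_3 = 0.4739 - 0.1*6.6349 = -0.1896
  y_3 = -0.1088 - 0.1*-1.3061 = 0.0218
Step 4: grad_x = 2*7*-0.1896 = -2.654, grad_y = 2*6*0.0218 = 0.2612
  x_4 = -0.1896 - 0.1*-2.654 = 0.0758
  y_4 = 0.0218 - 0.1*0.2612 = -0.0044
f(0.0758, -0.0044) = 7*0.0758^2 + 6*(-0.0044)^2 = 0.0404


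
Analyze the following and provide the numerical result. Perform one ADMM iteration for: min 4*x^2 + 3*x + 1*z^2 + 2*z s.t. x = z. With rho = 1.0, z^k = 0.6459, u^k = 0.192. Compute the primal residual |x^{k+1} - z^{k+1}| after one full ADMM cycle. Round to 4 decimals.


ADMM iteration with rho = 1.0, z^k = 0.6459, u^k = 0.192
Step 1: x-update.
Minimize 4*x^2 + 3*x + (1.0/2)*(x - 0.6459 + 0.192)^2
FOC: (2*4 + 1.0)*x = -3 + 1.0*(0.6459 - 0.192)
x^{k+1} = -0.2829
Step 2: z-update.
Minimize 1*z^2 + 2*z + (1.0/2)*(-0.2829 - z + 0.192)^2
FOC: (2*1 + 1.0)*z = -2 + 1.0*(-0.2829 + 0.192)
z^{k+1} = -0.697
Step 3: u-update.
u^{k+1} = 0.192 - 0.2829 + 0.697 = 0.6061
Step 4: Primal residual = |-0.2829 + 0.697| = 0.4141


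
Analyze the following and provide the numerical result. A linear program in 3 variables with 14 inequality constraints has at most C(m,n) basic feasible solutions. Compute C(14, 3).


Each vertex corresponds to some choice of n active constraints out of m, so the number of vertices is at most C(m, n) = m! / (n!(m-n)!).
m = 14, n = 3
Numerator: 14 * 13 * 12
Denominator: 3! = 6
C(14, 3) = 364


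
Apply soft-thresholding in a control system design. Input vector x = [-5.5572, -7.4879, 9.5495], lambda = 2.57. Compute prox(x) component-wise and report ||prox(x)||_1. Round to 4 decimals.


Soft-thresholding with lambda = 2.57:
prox(-5.5572) = sign(-5.5572)*max(|-5.5572| - 2.57, 0) = -2.9872
prox(-7.4879) = sign(-7.4879)*max(|-7.4879| - 2.57, 0) = -4.9179
prox(9.5495) = sign(9.5495)*max(|9.5495| - 2.57, 0) = 6.9795
prox(x) = [-2.9872, -4.9179, 6.9795]
||prox(x)||_1 = 2.9872 + 4.9179 + 6.9795 = 14.8846


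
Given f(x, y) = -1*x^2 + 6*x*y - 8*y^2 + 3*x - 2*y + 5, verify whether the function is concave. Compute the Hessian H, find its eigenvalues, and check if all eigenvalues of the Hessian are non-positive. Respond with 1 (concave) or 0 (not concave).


The Hessian of f(x,y) = -1*x^2 + 6*x*y - 8*y^2 + 3*x - 2*y + 5 is:
H = [[-2, 6], [6, -16]]
Trace = -2 - 16 = -18
Determinant = -2*-16 - (6)^2 = -4
Discriminant = (-18)^2 - 4*-4 = 340.0
Eigenvalues: lambda_1 = -18.2195, lambda_2 = 0.2195
The function is not concave.

0


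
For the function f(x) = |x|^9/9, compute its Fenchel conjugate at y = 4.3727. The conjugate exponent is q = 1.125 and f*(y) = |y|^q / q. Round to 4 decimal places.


The conjugate exponent q satisfies 1/p + 1/q = 1.
p = 9, so q = 9/(9 - 1) = 1.125
|y|^q = 4.3727^1.125 = 5.2583
f*(4.3727) = 5.2583 / 1.125 = 4.674


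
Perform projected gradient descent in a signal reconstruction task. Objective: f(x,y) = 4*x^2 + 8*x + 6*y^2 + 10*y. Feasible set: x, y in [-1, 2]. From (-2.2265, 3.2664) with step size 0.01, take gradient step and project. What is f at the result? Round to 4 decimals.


Step 1: Compute gradient at (-2.2265, 3.2664).
grad_x = 2*4*-2.2265 + 8 = -9.812
grad_y = 2*6*3.2664 + 10 = 49.1968
Step 2: Gradient step.
x_raw = -2.2265 - 0.01*-9.812 = -2.1284
y_raw = 3.2664 - 0.01*49.1968 = 2.7744
Step 3: Project onto [-1, 2].
x_proj = clip(-2.1284) = -1.0
y_proj = clip(2.7744) = 2.0
Step 4: Evaluate f.
f(-1.0, 2.0) = 40.0


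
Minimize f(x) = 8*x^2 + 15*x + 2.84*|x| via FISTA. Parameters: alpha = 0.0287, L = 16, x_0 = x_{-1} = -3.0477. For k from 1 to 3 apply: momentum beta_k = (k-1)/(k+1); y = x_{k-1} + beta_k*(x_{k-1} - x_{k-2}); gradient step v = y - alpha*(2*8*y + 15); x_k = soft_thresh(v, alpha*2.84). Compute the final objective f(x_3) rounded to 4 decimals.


FISTA on f(x) = 8*x^2 + 15*x + 2.84*|x|
L = 16, alpha = 0.0287
Iteration 1: beta = 0.0, y = -3.0477 + 0.0*(-3.0477 + 3.0477) = -3.0477
  grad(y) = -33.7632, v = y - alpha*grad = -2.0787
  prox(v) = soft_thresh(-2.0787, 0.0815) = -1.9972
Iteration 2: beta = 0.3333, y = -1.9972 + 0.3333*(-1.9972 + 3.0477) = -1.647
  grad(y) = -11.3523, v = y - alpha*grad = -1.3212
  prox(v) = soft_thresh(-1.3212, 0.0815) = -1.2397
Iteration 3: beta = 0.5, y = -1.2397 + 0.5*(-1.2397 + 1.9972) = -0.861
  grad(y) = 1.2247, v = y - alpha*grad = -0.8961
  prox(v) = soft_thresh(-0.8961, 0.0815) = -0.8146
f(x_3) = 8*(-0.8146)^2 + 15*(-0.8146) + 2.84*|-0.8146| = -4.597


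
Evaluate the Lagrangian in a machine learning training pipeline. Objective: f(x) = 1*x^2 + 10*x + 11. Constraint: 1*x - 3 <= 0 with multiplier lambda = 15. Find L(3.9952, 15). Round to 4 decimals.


Step 1: Evaluate f(x).
f(3.9952) = 1*3.9952^2 + 10*3.9952 + 11 = 66.9136
Step 2: Evaluate g(x).
g(3.9952) = 1*3.9952 - 3 = 0.9952
Step 3: Compute Lagrangian.
L = 66.9136 + 15*0.9952 = 81.8416


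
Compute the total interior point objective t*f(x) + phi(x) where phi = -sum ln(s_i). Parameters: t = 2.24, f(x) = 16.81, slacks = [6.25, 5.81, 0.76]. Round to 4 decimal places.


Step 1: Compute log-barrier.
ln values: [1.8326, 1.7596, -0.2744]
phi = -(1.8326 + 1.7596 - 0.2744) = -3.3177
Step 2: Compute augmented objective.
t*f(x) = 2.24*16.81 = 37.6544
Total = 37.6544 - 3.3177 = 34.3367


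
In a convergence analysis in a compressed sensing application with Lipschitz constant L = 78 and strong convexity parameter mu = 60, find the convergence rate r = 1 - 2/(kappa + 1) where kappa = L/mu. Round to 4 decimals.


Step 1: Compute the condition number.
kappa = L/mu = 78/60 = 1.3
Step 2: Compute the convergence rate.
r = 1 - 2/(kappa + 1) = 1 - 2*mu/(L + mu) = (L - mu)/(L + mu) = 18/138 = 0.1304
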